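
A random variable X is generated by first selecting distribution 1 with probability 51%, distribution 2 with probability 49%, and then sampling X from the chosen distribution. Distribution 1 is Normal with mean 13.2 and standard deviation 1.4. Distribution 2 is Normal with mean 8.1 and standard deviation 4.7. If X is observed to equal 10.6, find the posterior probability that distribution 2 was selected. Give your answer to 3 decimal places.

Likelihoods f(10.6 | ·): 1: 0.0507979; 2: 0.0736841.
Posterior ∝ prior × likelihood. Numerator for 2: 0.49·0.0736841 = 0.0361052.
Normalizing constant: 0.51·0.0507979 + 0.49·0.0736841 = 0.0620121.
P(2 | observation) = 0.0361052 / 0.0620121 = 0.582228.

0.582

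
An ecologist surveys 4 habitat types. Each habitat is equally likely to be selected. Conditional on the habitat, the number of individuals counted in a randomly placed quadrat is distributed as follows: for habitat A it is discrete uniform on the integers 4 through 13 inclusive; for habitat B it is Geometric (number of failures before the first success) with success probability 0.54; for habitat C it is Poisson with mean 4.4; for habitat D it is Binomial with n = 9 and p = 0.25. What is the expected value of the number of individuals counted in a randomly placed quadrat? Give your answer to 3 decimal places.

Component means — A: 8.5; B: 0.851852; C: 4.4; D: 2.25.
E[X] = 0.25·8.5 + 0.25·0.851852 + 0.25·4.4 + 0.25·2.25 = 4.00046.

4.000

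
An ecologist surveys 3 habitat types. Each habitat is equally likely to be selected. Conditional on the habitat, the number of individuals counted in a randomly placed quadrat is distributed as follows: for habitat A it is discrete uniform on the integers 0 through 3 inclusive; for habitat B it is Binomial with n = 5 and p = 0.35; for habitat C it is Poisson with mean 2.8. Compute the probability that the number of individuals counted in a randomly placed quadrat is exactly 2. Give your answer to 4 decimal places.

0.2749

Conditional on each habitat, P(X = 2): A: 0.25; B: 0.336416; C: 0.238375.
By total probability, P(X = 2) = 0.333333·0.25 + 0.333333·0.336416 + 0.333333·0.238375 = 0.27493.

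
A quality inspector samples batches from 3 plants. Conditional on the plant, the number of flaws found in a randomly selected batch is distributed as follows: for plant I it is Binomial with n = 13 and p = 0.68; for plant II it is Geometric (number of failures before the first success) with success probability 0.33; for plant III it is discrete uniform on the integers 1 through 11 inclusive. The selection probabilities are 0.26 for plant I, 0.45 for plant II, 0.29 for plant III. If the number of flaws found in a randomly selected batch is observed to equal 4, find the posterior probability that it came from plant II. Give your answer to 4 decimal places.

Likelihoods P(X=4 | ·): I: 0.00537888; II: 0.0664987; III: 0.0909091.
Posterior ∝ prior × likelihood. Numerator for II: 0.45·0.0664987 = 0.0299244.
Normalizing constant: 0.26·0.00537888 + 0.45·0.0664987 + 0.29·0.0909091 = 0.0576866.
P(II | observation) = 0.0299244 / 0.0576866 = 0.518742.

0.5187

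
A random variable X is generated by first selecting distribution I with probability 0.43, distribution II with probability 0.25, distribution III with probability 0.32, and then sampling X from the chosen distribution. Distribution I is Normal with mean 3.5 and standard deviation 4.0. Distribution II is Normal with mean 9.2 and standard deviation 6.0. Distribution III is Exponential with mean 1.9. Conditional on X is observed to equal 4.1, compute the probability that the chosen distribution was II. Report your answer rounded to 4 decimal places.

Likelihoods f(4.1 | ·): I: 0.0986198; II: 0.0463308; III: 0.0608254.
Posterior ∝ prior × likelihood. Numerator for II: 0.25·0.0463308 = 0.0115827.
Normalizing constant: 0.43·0.0986198 + 0.25·0.0463308 + 0.32·0.0608254 = 0.0734533.
P(II | observation) = 0.0115827 / 0.0734533 = 0.157688.

0.1577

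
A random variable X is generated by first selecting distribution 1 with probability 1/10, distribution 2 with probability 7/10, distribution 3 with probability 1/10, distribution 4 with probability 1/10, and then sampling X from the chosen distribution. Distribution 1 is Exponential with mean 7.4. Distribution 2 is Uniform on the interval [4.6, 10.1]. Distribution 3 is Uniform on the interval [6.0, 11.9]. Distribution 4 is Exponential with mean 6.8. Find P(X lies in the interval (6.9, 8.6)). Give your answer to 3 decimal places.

Conditional on each component, P(6.9 < X < 8.6): 1: 0.080786; 2: 0.309091; 3: 0.288136; 4: 0.0801867.
By total probability, P(6.9 < X < 8.6) = 0.1·0.080786 + 0.7·0.309091 + 0.1·0.288136 + 0.1·0.0801867 = 0.261274.

0.261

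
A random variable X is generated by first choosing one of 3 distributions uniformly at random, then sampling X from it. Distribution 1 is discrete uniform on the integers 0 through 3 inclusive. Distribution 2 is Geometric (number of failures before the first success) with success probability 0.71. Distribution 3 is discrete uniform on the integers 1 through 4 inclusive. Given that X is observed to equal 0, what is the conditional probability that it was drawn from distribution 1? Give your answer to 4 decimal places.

0.2604

Likelihoods P(X=0 | ·): 1: 0.25; 2: 0.71; 3: 0.
Posterior ∝ prior × likelihood. Numerator for 1: 0.333333·0.25 = 0.0833333.
Normalizing constant: 0.333333·0.25 + 0.333333·0.71 + 0.333333·0 = 0.32.
P(1 | observation) = 0.0833333 / 0.32 = 0.260417.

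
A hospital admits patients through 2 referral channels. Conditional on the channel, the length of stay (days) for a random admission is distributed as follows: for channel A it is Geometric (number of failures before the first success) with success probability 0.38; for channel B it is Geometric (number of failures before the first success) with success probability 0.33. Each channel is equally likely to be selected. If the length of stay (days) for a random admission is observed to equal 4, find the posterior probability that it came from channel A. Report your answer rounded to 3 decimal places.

Likelihoods P(X=4 | ·): A: 0.0561501; B: 0.0664987.
Posterior ∝ prior × likelihood. Numerator for A: 0.5·0.0561501 = 0.028075.
Normalizing constant: 0.5·0.0561501 + 0.5·0.0664987 = 0.0613244.
P(A | observation) = 0.028075 / 0.0613244 = 0.457812.

0.458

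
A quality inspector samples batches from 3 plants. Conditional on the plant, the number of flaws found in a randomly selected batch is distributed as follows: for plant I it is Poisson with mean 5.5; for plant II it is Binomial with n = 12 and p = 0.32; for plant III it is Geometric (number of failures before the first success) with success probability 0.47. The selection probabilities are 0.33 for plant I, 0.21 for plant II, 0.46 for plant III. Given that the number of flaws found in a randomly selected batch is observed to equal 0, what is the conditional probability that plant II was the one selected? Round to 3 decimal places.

0.009

Likelihoods P(X=0 | ·): I: 0.00408677; II: 0.00977478; III: 0.47.
Posterior ∝ prior × likelihood. Numerator for II: 0.21·0.00977478 = 0.0020527.
Normalizing constant: 0.33·0.00408677 + 0.21·0.00977478 + 0.46·0.47 = 0.219601.
P(II | observation) = 0.0020527 / 0.219601 = 0.00934741.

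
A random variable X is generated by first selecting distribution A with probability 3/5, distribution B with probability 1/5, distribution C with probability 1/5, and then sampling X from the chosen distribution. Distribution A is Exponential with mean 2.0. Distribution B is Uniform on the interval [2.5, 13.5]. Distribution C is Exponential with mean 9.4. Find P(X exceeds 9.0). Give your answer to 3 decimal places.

Conditional on each component, P(X > 9.0): A: 0.011109; B: 0.409091; C: 0.383872.
By total probability, P(X > 9.0) = 0.6·0.011109 + 0.2·0.409091 + 0.2·0.383872 = 0.165258.

0.165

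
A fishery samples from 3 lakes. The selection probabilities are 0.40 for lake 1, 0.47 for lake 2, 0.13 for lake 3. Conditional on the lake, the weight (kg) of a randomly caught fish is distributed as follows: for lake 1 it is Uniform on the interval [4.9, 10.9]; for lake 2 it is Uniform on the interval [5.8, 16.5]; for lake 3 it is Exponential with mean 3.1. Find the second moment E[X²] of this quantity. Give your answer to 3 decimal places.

For each component E[X²] = Var + (mean)², giving 1: 65.41; 2: 133.863; 3: 19.22.
Overall E[X²] = 0.4·65.41 + 0.47·133.863 + 0.13·19.22 = 91.5784.

91.578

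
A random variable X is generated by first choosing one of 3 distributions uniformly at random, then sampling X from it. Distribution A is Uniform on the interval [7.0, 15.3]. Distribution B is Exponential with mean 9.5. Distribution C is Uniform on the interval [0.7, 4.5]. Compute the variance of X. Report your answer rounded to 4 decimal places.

46.1131

Per component, A: μ=11.15, E[X²]=130.063; B: μ=9.5, E[X²]=180.5; C: μ=2.6, E[X²]=7.96333.
E[X] = 0.333333·11.15 + 0.333333·9.5 + 0.333333·2.6 = 7.75.
E[X²] = 0.333333·130.063 + 0.333333·180.5 + 0.333333·7.96333 = 106.176.
Var(X) = E[X²] − (E[X])² = 106.176 − 60.0625 = 46.1131.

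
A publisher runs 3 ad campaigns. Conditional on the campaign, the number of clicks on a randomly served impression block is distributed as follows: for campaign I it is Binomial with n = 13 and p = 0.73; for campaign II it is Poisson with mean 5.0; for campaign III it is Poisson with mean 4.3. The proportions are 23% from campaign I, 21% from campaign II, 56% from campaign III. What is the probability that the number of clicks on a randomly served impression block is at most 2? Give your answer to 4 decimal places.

Conditional on each campaign, P(X ≤ 2): I: 2.45718e-05; II: 0.124652; III: 0.197355.
By total probability, P(X ≤ 2) = 0.23·2.45718e-05 + 0.21·0.124652 + 0.56·0.197355 = 0.136701.

0.1367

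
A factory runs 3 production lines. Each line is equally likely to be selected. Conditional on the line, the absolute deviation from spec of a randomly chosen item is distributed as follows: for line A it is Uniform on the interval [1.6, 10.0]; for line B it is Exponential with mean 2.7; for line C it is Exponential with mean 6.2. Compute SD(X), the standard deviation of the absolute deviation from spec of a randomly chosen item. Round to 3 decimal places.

4.433

Per component, A: μ=5.8, E[X²]=39.52; B: μ=2.7, E[X²]=14.58; C: μ=6.2, E[X²]=76.88.
E[X] = 0.333333·5.8 + 0.333333·2.7 + 0.333333·6.2 = 4.9.
E[X²] = 0.333333·39.52 + 0.333333·14.58 + 0.333333·76.88 = 43.66.
Var(X) = E[X²] − (E[X])² = 43.66 − 24.01 = 19.65.
SD(X) = √19.65 = 4.43283.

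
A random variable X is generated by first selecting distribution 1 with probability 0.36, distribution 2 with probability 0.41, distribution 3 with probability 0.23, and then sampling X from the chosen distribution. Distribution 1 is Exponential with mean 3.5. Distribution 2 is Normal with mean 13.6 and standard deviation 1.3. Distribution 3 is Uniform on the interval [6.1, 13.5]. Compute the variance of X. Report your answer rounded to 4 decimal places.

Per component, 1: μ=3.5, E[X²]=24.5; 2: μ=13.6, E[X²]=186.65; 3: μ=9.8, E[X²]=100.603.
E[X] = 0.36·3.5 + 0.41·13.6 + 0.23·9.8 = 9.09.
E[X²] = 0.36·24.5 + 0.41·186.65 + 0.23·100.603 = 108.485.
Var(X) = E[X²] − (E[X])² = 108.485 − 82.6281 = 25.8572.

25.8572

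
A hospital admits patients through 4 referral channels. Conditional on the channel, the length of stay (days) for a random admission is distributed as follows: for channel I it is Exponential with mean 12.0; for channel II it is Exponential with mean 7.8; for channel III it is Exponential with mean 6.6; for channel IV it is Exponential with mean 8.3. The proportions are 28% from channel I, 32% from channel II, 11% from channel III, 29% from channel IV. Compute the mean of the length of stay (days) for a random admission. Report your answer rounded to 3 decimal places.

Component means — I: 12; II: 7.8; III: 6.6; IV: 8.3.
E[X] = 0.28·12 + 0.32·7.8 + 0.11·6.6 + 0.29·8.3 = 8.989.

8.989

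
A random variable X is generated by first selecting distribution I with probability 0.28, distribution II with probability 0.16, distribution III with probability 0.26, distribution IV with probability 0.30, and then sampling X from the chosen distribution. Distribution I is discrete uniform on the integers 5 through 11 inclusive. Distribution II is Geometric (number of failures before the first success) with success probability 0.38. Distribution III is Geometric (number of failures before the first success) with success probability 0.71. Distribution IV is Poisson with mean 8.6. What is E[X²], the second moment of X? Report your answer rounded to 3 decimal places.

45.114

For each component E[X²] = Var + (mean)², giving I: 68; II: 6.95568; III: 0.742115; IV: 82.56.
Overall E[X²] = 0.28·68 + 0.16·6.95568 + 0.26·0.742115 + 0.3·82.56 = 45.1139.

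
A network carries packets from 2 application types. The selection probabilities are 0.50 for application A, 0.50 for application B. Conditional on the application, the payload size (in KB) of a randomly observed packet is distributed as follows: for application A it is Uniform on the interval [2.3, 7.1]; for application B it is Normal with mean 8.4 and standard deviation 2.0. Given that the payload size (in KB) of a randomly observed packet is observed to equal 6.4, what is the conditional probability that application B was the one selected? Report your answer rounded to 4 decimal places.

0.3674

Likelihoods f(6.4 | ·): A: 0.208333; B: 0.120985.
Posterior ∝ prior × likelihood. Numerator for B: 0.5·0.120985 = 0.0604927.
Normalizing constant: 0.5·0.208333 + 0.5·0.120985 = 0.164659.
P(B | observation) = 0.0604927 / 0.164659 = 0.367381.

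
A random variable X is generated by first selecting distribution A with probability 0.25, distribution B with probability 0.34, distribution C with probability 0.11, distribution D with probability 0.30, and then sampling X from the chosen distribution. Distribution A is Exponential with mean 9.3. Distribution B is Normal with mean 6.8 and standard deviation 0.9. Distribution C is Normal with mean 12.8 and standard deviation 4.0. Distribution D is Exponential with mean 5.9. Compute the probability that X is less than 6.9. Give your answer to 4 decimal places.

0.5305

Conditional on each component, P(X < 6.9): A: 0.523809; B: 0.544236; C: 0.0701063; D: 0.689475.
By total probability, P(X < 6.9) = 0.25·0.523809 + 0.34·0.544236 + 0.11·0.0701063 + 0.3·0.689475 = 0.530547.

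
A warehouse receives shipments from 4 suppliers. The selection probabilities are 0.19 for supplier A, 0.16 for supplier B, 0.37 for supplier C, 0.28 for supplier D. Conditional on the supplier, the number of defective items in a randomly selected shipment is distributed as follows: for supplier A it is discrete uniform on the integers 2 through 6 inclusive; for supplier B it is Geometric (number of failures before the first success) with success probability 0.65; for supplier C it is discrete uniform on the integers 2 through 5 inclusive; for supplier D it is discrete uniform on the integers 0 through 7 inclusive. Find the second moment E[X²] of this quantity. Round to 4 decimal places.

For each component E[X²] = Var + (mean)², giving A: 18; B: 1.11834; C: 13.5; D: 17.5.
Overall E[X²] = 0.19·18 + 0.16·1.11834 + 0.37·13.5 + 0.28·17.5 = 13.4939.

13.4939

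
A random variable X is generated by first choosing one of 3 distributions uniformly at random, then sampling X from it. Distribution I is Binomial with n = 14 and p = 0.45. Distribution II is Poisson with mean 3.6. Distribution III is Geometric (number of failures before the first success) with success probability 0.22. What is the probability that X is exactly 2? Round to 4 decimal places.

Conditional on each component, P(X = 2): I: 0.0141195; II: 0.177058; III: 0.133848.
By total probability, P(X = 2) = 0.333333·0.0141195 + 0.333333·0.177058 + 0.333333·0.133848 = 0.108342.

0.1083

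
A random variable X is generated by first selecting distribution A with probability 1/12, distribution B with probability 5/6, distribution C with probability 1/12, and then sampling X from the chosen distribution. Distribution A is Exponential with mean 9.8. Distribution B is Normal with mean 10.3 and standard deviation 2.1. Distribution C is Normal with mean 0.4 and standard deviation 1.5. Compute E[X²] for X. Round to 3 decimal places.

108.291

For each component E[X²] = Var + (mean)², giving A: 192.08; B: 110.5; C: 2.41.
Overall E[X²] = 0.0833333·192.08 + 0.833333·110.5 + 0.0833333·2.41 = 108.291.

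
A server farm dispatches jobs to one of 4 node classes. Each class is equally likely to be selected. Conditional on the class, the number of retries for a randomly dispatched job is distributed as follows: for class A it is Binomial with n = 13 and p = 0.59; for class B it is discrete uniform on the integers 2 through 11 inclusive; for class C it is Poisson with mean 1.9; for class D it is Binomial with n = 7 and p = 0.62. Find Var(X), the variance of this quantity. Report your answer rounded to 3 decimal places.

8.582

Per component, A: μ=7.67, E[X²]=61.9736; B: μ=6.5, E[X²]=50.5; C: μ=1.9, E[X²]=5.51; D: μ=4.34, E[X²]=20.4848.
E[X] = 0.25·7.67 + 0.25·6.5 + 0.25·1.9 + 0.25·4.34 = 5.1025.
E[X²] = 0.25·61.9736 + 0.25·50.5 + 0.25·5.51 + 0.25·20.4848 = 34.6171.
Var(X) = E[X²] − (E[X])² = 34.6171 − 26.0355 = 8.58159.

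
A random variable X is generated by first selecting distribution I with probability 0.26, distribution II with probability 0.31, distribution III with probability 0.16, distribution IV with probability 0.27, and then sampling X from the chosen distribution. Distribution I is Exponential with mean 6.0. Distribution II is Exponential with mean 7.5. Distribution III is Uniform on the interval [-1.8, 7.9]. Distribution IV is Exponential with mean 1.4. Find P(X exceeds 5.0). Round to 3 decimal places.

Conditional on each component, P(X > 5.0): I: 0.434598; II: 0.513417; III: 0.298969; IV: 0.0281157.
By total probability, P(X > 5.0) = 0.26·0.434598 + 0.31·0.513417 + 0.16·0.298969 + 0.27·0.0281157 = 0.327581.

0.328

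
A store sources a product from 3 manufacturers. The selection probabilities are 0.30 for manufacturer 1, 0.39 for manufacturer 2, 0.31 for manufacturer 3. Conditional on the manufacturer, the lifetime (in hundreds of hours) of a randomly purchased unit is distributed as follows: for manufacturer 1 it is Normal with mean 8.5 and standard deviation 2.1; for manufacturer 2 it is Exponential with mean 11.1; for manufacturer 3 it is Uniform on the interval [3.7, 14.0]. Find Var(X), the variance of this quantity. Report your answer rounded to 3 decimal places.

53.530

Per component, 1: μ=8.5, E[X²]=76.66; 2: μ=11.1, E[X²]=246.42; 3: μ=8.85, E[X²]=87.1633.
E[X] = 0.3·8.5 + 0.39·11.1 + 0.31·8.85 = 9.6225.
E[X²] = 0.3·76.66 + 0.39·246.42 + 0.31·87.1633 = 146.122.
Var(X) = E[X²] − (E[X])² = 146.122 − 92.5925 = 53.5299.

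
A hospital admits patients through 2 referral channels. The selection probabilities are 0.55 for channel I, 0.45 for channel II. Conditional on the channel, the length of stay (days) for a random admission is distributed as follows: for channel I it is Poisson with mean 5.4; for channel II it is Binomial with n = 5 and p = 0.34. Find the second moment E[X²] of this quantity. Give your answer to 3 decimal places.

20.813

For each component E[X²] = Var + (mean)², giving I: 34.56; II: 4.012.
Overall E[X²] = 0.55·34.56 + 0.45·4.012 = 20.8134.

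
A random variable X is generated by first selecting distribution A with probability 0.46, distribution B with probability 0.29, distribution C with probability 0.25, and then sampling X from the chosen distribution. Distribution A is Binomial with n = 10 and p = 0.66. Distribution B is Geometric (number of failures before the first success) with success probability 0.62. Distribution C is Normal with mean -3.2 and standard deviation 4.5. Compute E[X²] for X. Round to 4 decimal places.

29.0880

For each component E[X²] = Var + (mean)², giving A: 45.804; B: 1.3642; C: 30.49.
Overall E[X²] = 0.46·45.804 + 0.29·1.3642 + 0.25·30.49 = 29.088.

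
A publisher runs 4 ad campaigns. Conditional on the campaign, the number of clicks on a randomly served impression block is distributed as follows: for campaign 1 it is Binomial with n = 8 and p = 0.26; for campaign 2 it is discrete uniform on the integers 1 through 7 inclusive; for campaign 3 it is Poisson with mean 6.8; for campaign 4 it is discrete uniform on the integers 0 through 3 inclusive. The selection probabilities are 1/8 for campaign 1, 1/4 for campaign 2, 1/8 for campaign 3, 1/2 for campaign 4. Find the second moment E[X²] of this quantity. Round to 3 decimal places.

14.113

For each component E[X²] = Var + (mean)², giving 1: 5.8656; 2: 20; 3: 53.04; 4: 3.5.
Overall E[X²] = 0.125·5.8656 + 0.25·20 + 0.125·53.04 + 0.5·3.5 = 14.1132.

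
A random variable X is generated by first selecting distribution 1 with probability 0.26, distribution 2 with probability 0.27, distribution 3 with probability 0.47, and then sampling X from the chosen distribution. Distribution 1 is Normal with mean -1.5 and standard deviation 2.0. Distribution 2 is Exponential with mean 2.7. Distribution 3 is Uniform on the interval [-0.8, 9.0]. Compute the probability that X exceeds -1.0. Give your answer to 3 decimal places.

Conditional on each component, P(X > -1.0): 1: 0.401294; 2: 1; 3: 1.
By total probability, P(X > -1.0) = 0.26·0.401294 + 0.27·1 + 0.47·1 = 0.844336.

0.844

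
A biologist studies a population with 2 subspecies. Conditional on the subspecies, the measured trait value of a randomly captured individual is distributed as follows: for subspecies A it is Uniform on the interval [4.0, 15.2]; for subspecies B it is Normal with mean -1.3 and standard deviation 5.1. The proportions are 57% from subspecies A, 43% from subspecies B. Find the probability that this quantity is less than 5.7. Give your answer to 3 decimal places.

0.480

Conditional on each subspecies, P(X < 5.7): A: 0.151786; B: 0.915054.
By total probability, P(X < 5.7) = 0.57·0.151786 + 0.43·0.915054 = 0.479991.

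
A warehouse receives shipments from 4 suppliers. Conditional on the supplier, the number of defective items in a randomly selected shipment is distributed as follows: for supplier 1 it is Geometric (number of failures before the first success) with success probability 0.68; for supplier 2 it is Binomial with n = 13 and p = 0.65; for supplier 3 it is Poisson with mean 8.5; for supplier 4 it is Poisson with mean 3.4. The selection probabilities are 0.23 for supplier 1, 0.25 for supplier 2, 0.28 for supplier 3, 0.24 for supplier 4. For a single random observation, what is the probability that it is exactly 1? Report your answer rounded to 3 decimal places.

0.078

Conditional on each supplier, P(X = 1): 1: 0.2176; 2: 2.85544e-05; 3: 0.00172948; 4: 0.113469.
By total probability, P(X = 1) = 0.23·0.2176 + 0.25·2.85544e-05 + 0.28·0.00172948 + 0.24·0.113469 = 0.077772.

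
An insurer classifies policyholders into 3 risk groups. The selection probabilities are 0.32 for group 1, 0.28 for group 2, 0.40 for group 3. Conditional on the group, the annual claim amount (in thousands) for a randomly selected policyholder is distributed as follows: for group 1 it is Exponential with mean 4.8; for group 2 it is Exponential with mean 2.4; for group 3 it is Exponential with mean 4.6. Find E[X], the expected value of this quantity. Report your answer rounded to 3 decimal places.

4.048

Component means — 1: 4.8; 2: 2.4; 3: 4.6.
E[X] = 0.32·4.8 + 0.28·2.4 + 0.4·4.6 = 4.048.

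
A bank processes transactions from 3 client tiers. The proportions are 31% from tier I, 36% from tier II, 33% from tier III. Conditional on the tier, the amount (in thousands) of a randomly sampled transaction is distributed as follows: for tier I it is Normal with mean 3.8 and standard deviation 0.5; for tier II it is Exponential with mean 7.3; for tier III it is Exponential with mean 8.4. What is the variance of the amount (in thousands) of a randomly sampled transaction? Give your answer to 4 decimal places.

46.2222

Per component, I: μ=3.8, E[X²]=14.69; II: μ=7.3, E[X²]=106.58; III: μ=8.4, E[X²]=141.12.
E[X] = 0.31·3.8 + 0.36·7.3 + 0.33·8.4 = 6.578.
E[X²] = 0.31·14.69 + 0.36·106.58 + 0.33·141.12 = 89.4923.
Var(X) = E[X²] − (E[X])² = 89.4923 − 43.2701 = 46.2222.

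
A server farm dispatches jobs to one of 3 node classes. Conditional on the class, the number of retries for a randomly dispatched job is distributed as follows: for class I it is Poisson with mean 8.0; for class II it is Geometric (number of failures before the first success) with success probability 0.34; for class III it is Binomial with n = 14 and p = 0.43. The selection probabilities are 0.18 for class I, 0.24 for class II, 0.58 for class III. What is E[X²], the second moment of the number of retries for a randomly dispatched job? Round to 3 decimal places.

For each component E[X²] = Var + (mean)², giving I: 72; II: 9.47751; III: 39.6718.
Overall E[X²] = 0.18·72 + 0.24·9.47751 + 0.58·39.6718 = 38.2442.

38.244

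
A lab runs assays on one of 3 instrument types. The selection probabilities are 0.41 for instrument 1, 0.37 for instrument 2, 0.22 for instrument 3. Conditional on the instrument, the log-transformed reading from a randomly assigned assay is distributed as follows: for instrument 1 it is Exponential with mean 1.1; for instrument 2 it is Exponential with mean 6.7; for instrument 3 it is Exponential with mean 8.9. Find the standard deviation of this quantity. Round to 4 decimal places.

6.7209

Per component, 1: μ=1.1, E[X²]=2.42; 2: μ=6.7, E[X²]=89.78; 3: μ=8.9, E[X²]=158.42.
E[X] = 0.41·1.1 + 0.37·6.7 + 0.22·8.9 = 4.888.
E[X²] = 0.41·2.42 + 0.37·89.78 + 0.22·158.42 = 69.0632.
Var(X) = E[X²] − (E[X])² = 69.0632 − 23.8925 = 45.1707.
SD(X) = √45.1707 = 6.72091.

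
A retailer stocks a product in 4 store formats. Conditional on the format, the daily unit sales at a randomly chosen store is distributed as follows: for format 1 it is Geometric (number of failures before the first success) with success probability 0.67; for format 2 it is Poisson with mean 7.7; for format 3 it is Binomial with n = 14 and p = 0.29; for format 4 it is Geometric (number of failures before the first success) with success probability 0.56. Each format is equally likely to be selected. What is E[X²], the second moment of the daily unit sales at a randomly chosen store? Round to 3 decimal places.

22.339

For each component E[X²] = Var + (mean)², giving 1: 0.977723; 2: 66.99; 3: 19.3662; 4: 2.02041.
Overall E[X²] = 0.25·0.977723 + 0.25·66.99 + 0.25·19.3662 + 0.25·2.02041 = 22.3386.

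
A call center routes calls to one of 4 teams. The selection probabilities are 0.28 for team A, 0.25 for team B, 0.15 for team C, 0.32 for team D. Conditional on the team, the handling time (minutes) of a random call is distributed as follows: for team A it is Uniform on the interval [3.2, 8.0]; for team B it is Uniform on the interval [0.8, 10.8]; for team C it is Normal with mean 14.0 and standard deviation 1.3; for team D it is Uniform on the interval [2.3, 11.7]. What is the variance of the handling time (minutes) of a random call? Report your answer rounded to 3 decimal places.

Per component, A: μ=5.6, E[X²]=33.28; B: μ=5.8, E[X²]=41.9733; C: μ=14, E[X²]=197.69; D: μ=7, E[X²]=56.3633.
E[X] = 0.28·5.6 + 0.25·5.8 + 0.15·14 + 0.32·7 = 7.358.
E[X²] = 0.28·33.28 + 0.25·41.9733 + 0.15·197.69 + 0.32·56.3633 = 67.5015.
Var(X) = E[X²] − (E[X])² = 67.5015 − 54.1402 = 13.3613.

13.361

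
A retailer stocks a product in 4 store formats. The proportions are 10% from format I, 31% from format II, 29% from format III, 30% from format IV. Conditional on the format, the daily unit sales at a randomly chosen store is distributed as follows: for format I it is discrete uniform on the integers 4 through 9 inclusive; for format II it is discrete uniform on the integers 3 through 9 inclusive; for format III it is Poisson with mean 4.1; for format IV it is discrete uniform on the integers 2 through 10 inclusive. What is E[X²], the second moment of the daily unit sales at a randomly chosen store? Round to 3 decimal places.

For each component E[X²] = Var + (mean)², giving I: 45.1667; II: 40; III: 20.91; IV: 42.6667.
Overall E[X²] = 0.1·45.1667 + 0.31·40 + 0.29·20.91 + 0.3·42.6667 = 35.7806.

35.781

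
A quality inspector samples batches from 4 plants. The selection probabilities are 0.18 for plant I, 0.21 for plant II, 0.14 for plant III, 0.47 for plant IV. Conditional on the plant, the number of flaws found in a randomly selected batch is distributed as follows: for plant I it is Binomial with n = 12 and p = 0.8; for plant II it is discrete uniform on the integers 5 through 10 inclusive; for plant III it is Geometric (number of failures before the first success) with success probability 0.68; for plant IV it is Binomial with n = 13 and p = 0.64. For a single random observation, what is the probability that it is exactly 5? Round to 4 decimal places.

0.0542

Conditional on each plant, P(X = 5): I: 0.00332189; II: 0.166667; III: 0.0022817; IV: 0.0389851.
By total probability, P(X = 5) = 0.18·0.00332189 + 0.21·0.166667 + 0.14·0.0022817 + 0.47·0.0389851 = 0.0542404.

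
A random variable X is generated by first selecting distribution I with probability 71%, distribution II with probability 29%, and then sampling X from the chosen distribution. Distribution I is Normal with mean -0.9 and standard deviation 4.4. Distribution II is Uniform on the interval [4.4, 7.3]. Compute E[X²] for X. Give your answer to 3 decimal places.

For each component E[X²] = Var + (mean)², giving I: 20.17; II: 34.9233.
Overall E[X²] = 0.71·20.17 + 0.29·34.9233 = 24.4485.

24.448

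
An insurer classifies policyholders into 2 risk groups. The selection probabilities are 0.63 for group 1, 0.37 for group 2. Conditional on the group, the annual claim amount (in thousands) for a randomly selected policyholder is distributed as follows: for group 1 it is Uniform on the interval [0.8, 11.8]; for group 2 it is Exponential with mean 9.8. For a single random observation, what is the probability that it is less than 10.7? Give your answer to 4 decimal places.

0.8128

Conditional on each group, P(X < 10.7): 1: 0.9; 2: 0.6644.
By total probability, P(X < 10.7) = 0.63·0.9 + 0.37·0.6644 = 0.812828.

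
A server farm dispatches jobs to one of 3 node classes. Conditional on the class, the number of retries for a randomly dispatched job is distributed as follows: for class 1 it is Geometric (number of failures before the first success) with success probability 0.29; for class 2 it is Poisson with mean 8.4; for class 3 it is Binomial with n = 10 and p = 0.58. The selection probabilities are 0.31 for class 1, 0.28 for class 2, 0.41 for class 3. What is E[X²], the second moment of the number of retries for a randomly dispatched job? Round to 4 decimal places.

41.3752

For each component E[X²] = Var + (mean)², giving 1: 14.4364; 2: 78.96; 3: 36.076.
Overall E[X²] = 0.31·14.4364 + 0.28·78.96 + 0.41·36.076 = 41.3752.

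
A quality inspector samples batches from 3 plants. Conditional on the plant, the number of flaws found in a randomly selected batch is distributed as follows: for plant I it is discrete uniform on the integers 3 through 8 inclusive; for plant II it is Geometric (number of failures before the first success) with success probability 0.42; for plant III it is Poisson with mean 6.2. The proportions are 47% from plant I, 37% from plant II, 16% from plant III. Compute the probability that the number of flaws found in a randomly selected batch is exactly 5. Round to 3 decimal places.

0.113

Conditional on each plant, P(X = 5): I: 0.166667; II: 0.027567; III: 0.154936.
By total probability, P(X = 5) = 0.47·0.166667 + 0.37·0.027567 + 0.16·0.154936 = 0.113323.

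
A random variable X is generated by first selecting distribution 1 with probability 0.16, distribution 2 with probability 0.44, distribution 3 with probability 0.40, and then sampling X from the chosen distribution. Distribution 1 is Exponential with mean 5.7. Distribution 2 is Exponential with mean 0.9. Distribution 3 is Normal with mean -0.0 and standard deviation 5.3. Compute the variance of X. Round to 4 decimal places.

Per component, 1: μ=5.7, E[X²]=64.98; 2: μ=0.9, E[X²]=1.62; 3: μ=-0, E[X²]=28.09.
E[X] = 0.16·5.7 + 0.44·0.9 + 0.4·-0 = 1.308.
E[X²] = 0.16·64.98 + 0.44·1.62 + 0.4·28.09 = 22.3456.
Var(X) = E[X²] − (E[X])² = 22.3456 − 1.71086 = 20.6347.

20.6347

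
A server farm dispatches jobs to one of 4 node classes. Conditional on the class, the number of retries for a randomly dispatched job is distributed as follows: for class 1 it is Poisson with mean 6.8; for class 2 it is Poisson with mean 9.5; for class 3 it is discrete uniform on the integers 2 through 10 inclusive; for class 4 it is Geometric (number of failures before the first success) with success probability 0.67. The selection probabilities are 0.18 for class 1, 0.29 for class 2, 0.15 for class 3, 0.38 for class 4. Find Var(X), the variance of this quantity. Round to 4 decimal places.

19.5802

Per component, 1: μ=6.8, E[X²]=53.04; 2: μ=9.5, E[X²]=99.75; 3: μ=6, E[X²]=42.6667; 4: μ=0.492537, E[X²]=0.977723.
E[X] = 0.18·6.8 + 0.29·9.5 + 0.15·6 + 0.38·0.492537 = 5.06616.
E[X²] = 0.18·53.04 + 0.29·99.75 + 0.15·42.6667 + 0.38·0.977723 = 45.2462.
Var(X) = E[X²] − (E[X])² = 45.2462 − 25.666 = 19.5802.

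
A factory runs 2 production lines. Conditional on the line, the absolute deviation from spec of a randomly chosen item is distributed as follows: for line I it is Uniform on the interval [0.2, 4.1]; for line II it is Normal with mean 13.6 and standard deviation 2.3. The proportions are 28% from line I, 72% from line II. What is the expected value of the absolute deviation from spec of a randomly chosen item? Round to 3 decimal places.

Component means — I: 2.15; II: 13.6.
E[X] = 0.28·2.15 + 0.72·13.6 = 10.394.

10.394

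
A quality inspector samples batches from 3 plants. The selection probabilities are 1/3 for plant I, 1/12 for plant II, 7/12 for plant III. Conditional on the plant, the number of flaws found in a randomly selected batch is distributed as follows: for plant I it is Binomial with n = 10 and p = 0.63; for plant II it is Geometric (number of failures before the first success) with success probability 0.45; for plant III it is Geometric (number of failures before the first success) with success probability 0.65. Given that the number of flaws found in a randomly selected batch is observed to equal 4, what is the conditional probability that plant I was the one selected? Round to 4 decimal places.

0.7562

Likelihoods P(X=4 | ·): I: 0.0848774; II: 0.0411778; III: 0.00975406.
Posterior ∝ prior × likelihood. Numerator for I: 0.333333·0.0848774 = 0.0282925.
Normalizing constant: 0.333333·0.0848774 + 0.0833333·0.0411778 + 0.583333·0.00975406 = 0.0374138.
P(I | observation) = 0.0282925 / 0.0374138 = 0.756204.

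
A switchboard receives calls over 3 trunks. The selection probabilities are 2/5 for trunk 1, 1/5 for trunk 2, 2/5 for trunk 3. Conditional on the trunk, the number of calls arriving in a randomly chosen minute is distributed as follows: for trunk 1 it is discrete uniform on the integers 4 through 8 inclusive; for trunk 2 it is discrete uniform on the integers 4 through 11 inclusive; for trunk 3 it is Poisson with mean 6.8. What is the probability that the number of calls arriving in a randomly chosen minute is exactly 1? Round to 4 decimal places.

0.0030

Conditional on each trunk, P(X = 1): 1: 0; 2: 0; 3: 0.00757367.
By total probability, P(X = 1) = 0.4·0 + 0.2·0 + 0.4·0.00757367 = 0.00302947.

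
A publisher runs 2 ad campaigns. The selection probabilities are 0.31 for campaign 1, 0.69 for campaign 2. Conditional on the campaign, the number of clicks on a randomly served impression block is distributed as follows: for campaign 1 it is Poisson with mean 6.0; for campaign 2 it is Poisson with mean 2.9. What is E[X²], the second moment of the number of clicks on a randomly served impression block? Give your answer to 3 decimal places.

20.824

For each component E[X²] = Var + (mean)², giving 1: 42; 2: 11.31.
Overall E[X²] = 0.31·42 + 0.69·11.31 = 20.8239.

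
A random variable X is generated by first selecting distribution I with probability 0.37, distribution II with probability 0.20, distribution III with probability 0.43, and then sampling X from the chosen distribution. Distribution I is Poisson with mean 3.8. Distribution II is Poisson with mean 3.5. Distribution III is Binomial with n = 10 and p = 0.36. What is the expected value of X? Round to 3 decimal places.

Component means — I: 3.8; II: 3.5; III: 3.6.
E[X] = 0.37·3.8 + 0.2·3.5 + 0.43·3.6 = 3.654.

3.654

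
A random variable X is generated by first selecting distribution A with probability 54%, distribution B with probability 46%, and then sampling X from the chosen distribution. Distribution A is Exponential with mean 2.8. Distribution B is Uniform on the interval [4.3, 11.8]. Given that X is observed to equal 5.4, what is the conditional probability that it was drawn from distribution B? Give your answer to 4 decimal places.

0.6863

Likelihoods f(5.4 | ·): A: 0.0519128; B: 0.133333.
Posterior ∝ prior × likelihood. Numerator for B: 0.46·0.133333 = 0.0613333.
Normalizing constant: 0.54·0.0519128 + 0.46·0.133333 = 0.0893662.
P(B | observation) = 0.0613333 / 0.0893662 = 0.686315.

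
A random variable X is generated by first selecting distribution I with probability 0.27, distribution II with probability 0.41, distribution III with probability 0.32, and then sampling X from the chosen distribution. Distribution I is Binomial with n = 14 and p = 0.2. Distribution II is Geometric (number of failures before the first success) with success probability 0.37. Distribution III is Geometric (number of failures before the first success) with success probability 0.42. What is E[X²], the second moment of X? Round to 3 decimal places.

7.459

For each component E[X²] = Var + (mean)², giving I: 10.08; II: 7.5011; III: 5.19501.
Overall E[X²] = 0.27·10.08 + 0.41·7.5011 + 0.32·5.19501 = 7.45945.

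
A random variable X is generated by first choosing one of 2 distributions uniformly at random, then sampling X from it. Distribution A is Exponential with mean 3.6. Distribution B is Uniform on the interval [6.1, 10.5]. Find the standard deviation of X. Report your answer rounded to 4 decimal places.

3.5790

Per component, A: μ=3.6, E[X²]=25.92; B: μ=8.3, E[X²]=70.5033.
E[X] = 0.5·3.6 + 0.5·8.3 = 5.95.
E[X²] = 0.5·25.92 + 0.5·70.5033 = 48.2117.
Var(X) = E[X²] − (E[X])² = 48.2117 − 35.4025 = 12.8092.
SD(X) = √12.8092 = 3.57899.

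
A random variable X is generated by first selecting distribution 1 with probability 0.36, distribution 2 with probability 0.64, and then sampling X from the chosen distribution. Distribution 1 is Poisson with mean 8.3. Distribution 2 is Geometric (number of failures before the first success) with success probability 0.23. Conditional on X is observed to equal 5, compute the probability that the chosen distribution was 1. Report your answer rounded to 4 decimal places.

Likelihoods P(X=5 | ·): 1: 0.0815765; 2: 0.062256.
Posterior ∝ prior × likelihood. Numerator for 1: 0.36·0.0815765 = 0.0293675.
Normalizing constant: 0.36·0.0815765 + 0.64·0.062256 = 0.0692114.
P(1 | observation) = 0.0293675 / 0.0692114 = 0.424316.

0.4243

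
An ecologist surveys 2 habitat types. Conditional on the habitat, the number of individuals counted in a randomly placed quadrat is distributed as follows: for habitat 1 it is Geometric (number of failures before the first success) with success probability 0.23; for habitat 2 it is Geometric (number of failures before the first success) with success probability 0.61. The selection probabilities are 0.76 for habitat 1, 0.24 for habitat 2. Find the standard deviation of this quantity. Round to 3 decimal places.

3.557

Per component, 1: μ=3.34783, E[X²]=25.7637; 2: μ=0.639344, E[X²]=1.45687.
E[X] = 0.76·3.34783 + 0.24·0.639344 = 2.69779.
E[X²] = 0.76·25.7637 + 0.24·1.45687 = 19.9301.
Var(X) = E[X²] − (E[X])² = 19.9301 − 7.27807 = 12.652.
SD(X) = √12.652 = 3.55696.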